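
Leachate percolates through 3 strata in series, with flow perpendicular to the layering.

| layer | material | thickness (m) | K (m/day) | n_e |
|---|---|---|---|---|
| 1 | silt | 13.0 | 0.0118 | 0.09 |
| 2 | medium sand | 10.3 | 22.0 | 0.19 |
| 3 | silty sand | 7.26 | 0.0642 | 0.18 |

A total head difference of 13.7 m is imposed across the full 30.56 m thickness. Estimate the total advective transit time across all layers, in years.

1.08

With flow normal to the layers, continuity requires the same specific discharge q through every layer.
Σ(b_i/K_i) = 13.0/0.0118 + 10.3/22.0 + 7.26/0.0642 = 1215 d.
q = Δh / Σ(b_i/K_i) = 13.7 / 1215 = 0.01127 m/day.
In each layer the seepage velocity is v_i = q/n_i, so the layer transit time is t_i = b_i·n_i / q:
  layer 1 (silt): t_1 = 13.0 × 0.09 / 0.01127 = 103.8 d
  layer 2 (medium sand): t_2 = 10.3 × 0.19 / 0.01127 = 173.6 d
  layer 3 (silty sand): t_3 = 7.26 × 0.18 / 0.01127 = 115.9 d
Total t = Σ t_i = 393.3 days = 1.077 years.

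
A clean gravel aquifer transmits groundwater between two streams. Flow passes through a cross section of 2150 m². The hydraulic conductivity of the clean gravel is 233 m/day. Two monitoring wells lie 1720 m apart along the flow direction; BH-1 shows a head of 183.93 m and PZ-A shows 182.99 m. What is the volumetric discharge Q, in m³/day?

Hydraulic gradient i = (183.93 − 182.99) / 1720 = 0.94 / 1720 = 0.0005465.
Darcy's law: Q = K · A · i = 233.0 × 2150 × 0.0005465 = 273.8 m³/day.

274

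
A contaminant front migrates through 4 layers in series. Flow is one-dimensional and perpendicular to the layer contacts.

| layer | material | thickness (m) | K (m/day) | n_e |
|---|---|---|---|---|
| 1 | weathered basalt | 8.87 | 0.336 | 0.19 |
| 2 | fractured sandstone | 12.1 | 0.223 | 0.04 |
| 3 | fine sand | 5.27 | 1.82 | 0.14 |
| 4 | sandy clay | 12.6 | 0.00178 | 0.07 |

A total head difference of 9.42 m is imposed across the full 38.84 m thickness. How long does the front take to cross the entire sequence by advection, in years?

With flow normal to the layers, continuity requires the same specific discharge q through every layer.
Σ(b_i/K_i) = 8.87/0.336 + 12.1/0.223 + 5.27/1.82 + 12.6/0.00178 = 7162 d.
q = Δh / Σ(b_i/K_i) = 9.42 / 7162 = 0.001315 m/day.
In each layer the seepage velocity is v_i = q/n_i, so the layer transit time is t_i = b_i·n_i / q:
  layer 1 (weathered basalt): t_1 = 8.87 × 0.19 / 0.001315 = 1281 d
  layer 2 (fractured sandstone): t_2 = 12.1 × 0.04 / 0.001315 = 368.0 d
  layer 3 (fine sand): t_3 = 5.27 × 0.14 / 0.001315 = 561.0 d
  layer 4 (sandy clay): t_4 = 12.6 × 0.07 / 0.001315 = 670.6 d
Total t = Σ t_i = 2881 days = 7.888 years.

7.89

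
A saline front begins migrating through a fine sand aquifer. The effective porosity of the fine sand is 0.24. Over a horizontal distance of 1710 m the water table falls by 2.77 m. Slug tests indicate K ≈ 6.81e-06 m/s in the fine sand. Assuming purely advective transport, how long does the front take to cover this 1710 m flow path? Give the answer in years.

Convert K: 6.81e-06 m/s × 86400 = 0.5884 m/day.
Hydraulic gradient i = Δh / L = 2.77 / 1710 = 0.001620.
Darcy flux q = K · i = 0.5884 × 0.001620 = 0.0009531 m/day.
Seepage velocity v = q / n_e = 0.0009531 / 0.24 = 0.003971 m/day.
Travel time t = L / v = 1710 / 0.003971 = 4.306e+05 days = 1179 years.

1180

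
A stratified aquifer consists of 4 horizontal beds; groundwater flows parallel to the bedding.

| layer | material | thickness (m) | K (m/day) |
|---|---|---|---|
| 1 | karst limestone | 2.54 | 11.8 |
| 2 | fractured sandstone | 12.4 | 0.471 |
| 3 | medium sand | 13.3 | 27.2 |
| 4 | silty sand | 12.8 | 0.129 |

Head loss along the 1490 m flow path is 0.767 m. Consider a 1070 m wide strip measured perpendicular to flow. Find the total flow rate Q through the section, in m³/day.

220

Flow is parallel to layering, so each bed carries its own Darcy discharge and the transmissivities add.
Σ(K_i·b_i) = 11.8×2.54 + 0.471×12.4 + 27.2×13.3 + 0.129×12.8 = 399.2 m²/day.
Hydraulic gradient i = Δh / L = 0.767 / 1490 = 0.0005148.
Q = Σ(K_i·b_i) · W · i = 399.2 × 1070 × 0.0005148 = 219.9 m³/day.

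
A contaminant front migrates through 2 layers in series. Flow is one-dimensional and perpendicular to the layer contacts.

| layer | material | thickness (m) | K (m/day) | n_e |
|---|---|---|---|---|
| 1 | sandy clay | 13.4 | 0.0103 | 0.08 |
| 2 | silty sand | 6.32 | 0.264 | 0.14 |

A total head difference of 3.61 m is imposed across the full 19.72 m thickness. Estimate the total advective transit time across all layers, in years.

With flow normal to the layers, continuity requires the same specific discharge q through every layer.
Σ(b_i/K_i) = 13.4/0.0103 + 6.32/0.264 = 1325 d.
q = Δh / Σ(b_i/K_i) = 3.61 / 1325 = 0.002725 m/day.
In each layer the seepage velocity is v_i = q/n_i, so the layer transit time is t_i = b_i·n_i / q:
  layer 1 (sandy clay): t_1 = 13.4 × 0.08 / 0.002725 = 393.4 d
  layer 2 (silty sand): t_2 = 6.32 × 0.14 / 0.002725 = 324.7 d
Total t = Σ t_i = 718.2 days = 1.966 years.

1.97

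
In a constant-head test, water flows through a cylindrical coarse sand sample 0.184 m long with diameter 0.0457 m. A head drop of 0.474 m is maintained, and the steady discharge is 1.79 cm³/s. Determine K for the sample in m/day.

Cross-sectional area A = π·(d/2)² = π × (0.0457/2)² = 0.001640 m².
Convert discharge: 1.79 cm³/s = 1.790e-06 m³/s.
Darcy's law rearranged: K = Q·L / (A·Δh) = 1.790e-06 × 0.184 / (0.001640 × 0.474) = 0.0004236 m/s = 36.60 m/day.

36.6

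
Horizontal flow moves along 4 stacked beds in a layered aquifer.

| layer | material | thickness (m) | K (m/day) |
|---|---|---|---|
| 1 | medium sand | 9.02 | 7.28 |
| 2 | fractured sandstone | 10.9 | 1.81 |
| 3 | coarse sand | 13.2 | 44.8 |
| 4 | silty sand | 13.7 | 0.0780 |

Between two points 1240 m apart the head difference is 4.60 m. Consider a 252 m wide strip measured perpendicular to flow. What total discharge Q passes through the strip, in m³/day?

634

Flow is parallel to layering, so each bed carries its own Darcy discharge and the transmissivities add.
Σ(K_i·b_i) = 7.28×9.02 + 1.81×10.9 + 44.8×13.2 + 0.0780×13.7 = 677.8 m²/day.
Hydraulic gradient i = Δh / L = 4.60 / 1240 = 0.003710.
Q = Σ(K_i·b_i) · W · i = 677.8 × 252 × 0.003710 = 633.7 m³/day.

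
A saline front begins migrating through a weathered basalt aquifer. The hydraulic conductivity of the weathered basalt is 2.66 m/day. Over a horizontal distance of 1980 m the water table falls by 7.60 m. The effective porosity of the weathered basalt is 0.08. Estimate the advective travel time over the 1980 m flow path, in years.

Hydraulic gradient i = Δh / L = 7.60 / 1980 = 0.003838.
Darcy flux q = K · i = 2.660 × 0.003838 = 0.01021 m/day.
Seepage velocity v = q / n_e = 0.01021 / 0.08 = 0.1276 m/day.
Travel time t = L / v = 1980 / 0.1276 = 15514 days = 42.48 years.

42.5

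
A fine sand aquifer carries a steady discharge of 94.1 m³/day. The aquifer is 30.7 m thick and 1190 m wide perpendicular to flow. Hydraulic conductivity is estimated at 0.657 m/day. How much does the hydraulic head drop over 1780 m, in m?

6.98

Cross-sectional area A = 1190 × 30.7 = 36533 m².
From Q = K·A·i, i = Q / (K·A) = 94.1 / (0.6570 × 36533) = 0.003920.
Head loss Δh = i · L = 0.003920 × 1780 = 6.978 m.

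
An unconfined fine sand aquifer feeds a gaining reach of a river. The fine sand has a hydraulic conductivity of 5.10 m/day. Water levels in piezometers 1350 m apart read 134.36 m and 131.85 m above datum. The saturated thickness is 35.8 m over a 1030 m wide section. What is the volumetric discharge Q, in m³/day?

350

Cross-sectional area A = 1030 × 35.8 = 36874 m².
Hydraulic gradient i = (134.36 − 131.85) / 1350 = 2.51 / 1350 = 0.001859.
Darcy's law: Q = K · A · i = 5.100 × 36874 × 0.001859 = 349.6 m³/day.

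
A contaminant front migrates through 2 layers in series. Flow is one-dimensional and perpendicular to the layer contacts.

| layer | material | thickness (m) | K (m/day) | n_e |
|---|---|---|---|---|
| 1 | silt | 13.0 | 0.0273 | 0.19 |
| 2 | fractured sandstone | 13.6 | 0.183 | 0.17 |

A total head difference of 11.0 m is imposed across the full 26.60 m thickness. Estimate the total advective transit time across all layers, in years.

With flow normal to the layers, continuity requires the same specific discharge q through every layer.
Σ(b_i/K_i) = 13.0/0.0273 + 13.6/0.183 = 550.5 d.
q = Δh / Σ(b_i/K_i) = 11.0 / 550.5 = 0.01998 m/day.
In each layer the seepage velocity is v_i = q/n_i, so the layer transit time is t_i = b_i·n_i / q:
  layer 1 (silt): t_1 = 13.0 × 0.19 / 0.01998 = 123.6 d
  layer 2 (fractured sandstone): t_2 = 13.6 × 0.17 / 0.01998 = 115.7 d
Total t = Σ t_i = 239.3 days = 0.6552 years.

0.655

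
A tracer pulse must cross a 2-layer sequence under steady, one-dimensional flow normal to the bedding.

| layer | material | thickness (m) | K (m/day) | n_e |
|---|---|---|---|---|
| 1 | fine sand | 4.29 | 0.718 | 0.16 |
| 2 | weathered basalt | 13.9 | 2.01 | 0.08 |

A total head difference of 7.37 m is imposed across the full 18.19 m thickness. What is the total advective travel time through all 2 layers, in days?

With flow normal to the layers, continuity requires the same specific discharge q through every layer.
Σ(b_i/K_i) = 4.29/0.718 + 13.9/2.01 = 12.89 d.
q = Δh / Σ(b_i/K_i) = 7.37 / 12.89 = 0.5717 m/day.
In each layer the seepage velocity is v_i = q/n_i, so the layer transit time is t_i = b_i·n_i / q:
  layer 1 (fine sand): t_1 = 4.29 × 0.16 / 0.5717 = 1.201 d
  layer 2 (weathered basalt): t_2 = 13.9 × 0.08 / 0.5717 = 1.945 d
Total t = Σ t_i = 3.145 days.

3.15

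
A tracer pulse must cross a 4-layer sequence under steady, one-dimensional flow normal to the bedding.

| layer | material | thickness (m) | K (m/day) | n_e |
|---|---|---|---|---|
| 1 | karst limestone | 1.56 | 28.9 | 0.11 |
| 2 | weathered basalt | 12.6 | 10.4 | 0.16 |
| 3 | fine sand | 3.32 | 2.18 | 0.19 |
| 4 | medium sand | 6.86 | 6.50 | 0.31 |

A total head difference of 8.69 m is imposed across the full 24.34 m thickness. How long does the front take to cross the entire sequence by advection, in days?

2.19

With flow normal to the layers, continuity requires the same specific discharge q through every layer.
Σ(b_i/K_i) = 1.56/28.9 + 12.6/10.4 + 3.32/2.18 + 6.86/6.50 = 3.844 d.
q = Δh / Σ(b_i/K_i) = 8.69 / 3.844 = 2.261 m/day.
In each layer the seepage velocity is v_i = q/n_i, so the layer transit time is t_i = b_i·n_i / q:
  layer 1 (karst limestone): t_1 = 1.56 × 0.11 / 2.261 = 0.07590 d
  layer 2 (weathered basalt): t_2 = 12.6 × 0.16 / 2.261 = 0.8917 d
  layer 3 (fine sand): t_3 = 3.32 × 0.19 / 2.261 = 0.2790 d
  layer 4 (medium sand): t_4 = 6.86 × 0.31 / 2.261 = 0.9407 d
Total t = Σ t_i = 2.187 days.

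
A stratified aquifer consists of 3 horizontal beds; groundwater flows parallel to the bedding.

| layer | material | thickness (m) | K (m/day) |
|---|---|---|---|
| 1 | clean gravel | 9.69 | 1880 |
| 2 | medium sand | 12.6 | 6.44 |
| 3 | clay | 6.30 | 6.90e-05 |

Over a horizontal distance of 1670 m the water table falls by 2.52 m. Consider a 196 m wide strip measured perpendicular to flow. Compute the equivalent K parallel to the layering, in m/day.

640

Flow is parallel to layering, so each bed carries its own Darcy discharge and the transmissivities add.
Σ(K_i·b_i) = 1880×9.69 + 6.44×12.6 + 6.90e-05×6.30 = 18298 m²/day.
Total thickness b = 28.59 m, so K_eq = Σ(K_i·b_i)/b = 640.0 m/day.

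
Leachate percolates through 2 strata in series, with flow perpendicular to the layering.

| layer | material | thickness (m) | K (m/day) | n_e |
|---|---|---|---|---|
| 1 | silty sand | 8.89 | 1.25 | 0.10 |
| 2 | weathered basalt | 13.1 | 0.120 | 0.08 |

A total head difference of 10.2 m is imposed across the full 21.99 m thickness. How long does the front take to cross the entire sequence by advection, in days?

22.1

With flow normal to the layers, continuity requires the same specific discharge q through every layer.
Σ(b_i/K_i) = 8.89/1.25 + 13.1/0.120 = 116.3 d.
q = Δh / Σ(b_i/K_i) = 10.2 / 116.3 = 0.08772 m/day.
In each layer the seepage velocity is v_i = q/n_i, so the layer transit time is t_i = b_i·n_i / q:
  layer 1 (silty sand): t_1 = 8.89 × 0.10 / 0.08772 = 10.13 d
  layer 2 (weathered basalt): t_2 = 13.1 × 0.08 / 0.08772 = 11.95 d
Total t = Σ t_i = 22.08 days.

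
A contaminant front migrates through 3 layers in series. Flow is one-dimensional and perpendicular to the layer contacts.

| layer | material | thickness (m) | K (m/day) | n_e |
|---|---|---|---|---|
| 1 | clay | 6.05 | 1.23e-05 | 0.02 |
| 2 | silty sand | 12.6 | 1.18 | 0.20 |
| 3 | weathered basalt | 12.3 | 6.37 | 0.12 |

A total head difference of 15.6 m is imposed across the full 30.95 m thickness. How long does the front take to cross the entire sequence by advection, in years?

With flow normal to the layers, continuity requires the same specific discharge q through every layer.
Σ(b_i/K_i) = 6.05/1.23e-05 + 12.6/1.18 + 12.3/6.37 = 4.919e+05 d.
q = Δh / Σ(b_i/K_i) = 15.6 / 4.919e+05 = 3.171e-05 m/day.
In each layer the seepage velocity is v_i = q/n_i, so the layer transit time is t_i = b_i·n_i / q:
  layer 1 (clay): t_1 = 6.05 × 0.02 / 3.171e-05 = 3815 d
  layer 2 (silty sand): t_2 = 12.6 × 0.20 / 3.171e-05 = 79458 d
  layer 3 (weathered basalt): t_3 = 12.3 × 0.12 / 3.171e-05 = 46540 d
Total t = Σ t_i = 1.298e+05 days = 355.4 years.

355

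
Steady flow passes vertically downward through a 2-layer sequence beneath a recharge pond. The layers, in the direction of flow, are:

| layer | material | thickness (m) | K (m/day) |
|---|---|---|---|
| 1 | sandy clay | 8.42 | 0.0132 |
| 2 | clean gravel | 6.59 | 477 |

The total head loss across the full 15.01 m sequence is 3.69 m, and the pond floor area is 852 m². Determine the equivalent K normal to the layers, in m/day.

0.0235

Flow is perpendicular to layering, so the layers act in series and the equivalent K is the thickness-weighted harmonic mean.
Total thickness L = 8.42 + 6.59 = 15.01 m.
Σ(b_i/K_i) = 8.42/0.0132 + 6.59/477 = 637.9 d.
K_eq = L / Σ(b_i/K_i) = 15.01 / 637.9 = 0.02353 m/day.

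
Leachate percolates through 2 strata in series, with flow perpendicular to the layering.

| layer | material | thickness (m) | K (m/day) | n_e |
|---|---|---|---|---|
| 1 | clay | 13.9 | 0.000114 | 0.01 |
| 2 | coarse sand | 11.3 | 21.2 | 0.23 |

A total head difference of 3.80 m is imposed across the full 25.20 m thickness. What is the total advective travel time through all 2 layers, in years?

With flow normal to the layers, continuity requires the same specific discharge q through every layer.
Σ(b_i/K_i) = 13.9/0.000114 + 11.3/21.2 = 1.219e+05 d.
q = Δh / Σ(b_i/K_i) = 3.80 / 1.219e+05 = 3.117e-05 m/day.
In each layer the seepage velocity is v_i = q/n_i, so the layer transit time is t_i = b_i·n_i / q:
  layer 1 (clay): t_1 = 13.9 × 0.01 / 3.117e-05 = 4460 d
  layer 2 (coarse sand): t_2 = 11.3 × 0.23 / 3.117e-05 = 83394 d
Total t = Σ t_i = 87854 days = 240.5 years.

241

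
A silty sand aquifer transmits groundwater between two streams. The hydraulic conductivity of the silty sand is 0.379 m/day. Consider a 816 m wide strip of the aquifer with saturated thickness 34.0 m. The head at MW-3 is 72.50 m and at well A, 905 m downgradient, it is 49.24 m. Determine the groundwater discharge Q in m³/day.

270

Cross-sectional area A = 816 × 34.0 = 27744 m².
Hydraulic gradient i = (72.50 − 49.24) / 905 = 23.26 / 905 = 0.02570.
Darcy's law: Q = K · A · i = 0.3790 × 27744 × 0.02570 = 270.3 m³/day.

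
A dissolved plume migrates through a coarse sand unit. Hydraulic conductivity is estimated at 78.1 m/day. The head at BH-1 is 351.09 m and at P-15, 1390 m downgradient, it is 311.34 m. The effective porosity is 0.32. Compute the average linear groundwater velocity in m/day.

Hydraulic gradient i = (351.09 − 311.34) / 1390 = 39.75 / 1390 = 0.02860.
Darcy flux q = K · i = 78.10 × 0.02860 = 2.233 m/day.
Seepage velocity v = q / n_e = 2.233 / 0.32 = 6.979 m/day.

6.98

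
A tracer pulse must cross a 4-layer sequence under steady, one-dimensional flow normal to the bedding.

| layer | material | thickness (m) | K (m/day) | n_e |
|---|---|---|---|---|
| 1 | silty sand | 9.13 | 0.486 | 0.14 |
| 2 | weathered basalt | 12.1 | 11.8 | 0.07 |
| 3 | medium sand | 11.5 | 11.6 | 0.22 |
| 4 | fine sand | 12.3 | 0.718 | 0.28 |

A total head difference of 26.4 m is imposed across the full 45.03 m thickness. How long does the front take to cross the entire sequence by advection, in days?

11.6

With flow normal to the layers, continuity requires the same specific discharge q through every layer.
Σ(b_i/K_i) = 9.13/0.486 + 12.1/11.8 + 11.5/11.6 + 12.3/0.718 = 37.93 d.
q = Δh / Σ(b_i/K_i) = 26.4 / 37.93 = 0.6960 m/day.
In each layer the seepage velocity is v_i = q/n_i, so the layer transit time is t_i = b_i·n_i / q:
  layer 1 (silty sand): t_1 = 9.13 × 0.14 / 0.6960 = 1.837 d
  layer 2 (weathered basalt): t_2 = 12.1 × 0.07 / 0.6960 = 1.217 d
  layer 3 (medium sand): t_3 = 11.5 × 0.22 / 0.6960 = 3.635 d
  layer 4 (fine sand): t_4 = 12.3 × 0.28 / 0.6960 = 4.949 d
Total t = Σ t_i = 11.64 days.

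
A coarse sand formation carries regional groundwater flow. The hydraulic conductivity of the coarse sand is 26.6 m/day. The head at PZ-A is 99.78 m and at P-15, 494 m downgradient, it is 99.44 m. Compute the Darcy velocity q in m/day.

0.0183

Hydraulic gradient i = (99.78 − 99.44) / 494 = 0.34 / 494 = 0.0006883.
Specific discharge q = K · i = 26.60 × 0.0006883 = 0.01831 m/day.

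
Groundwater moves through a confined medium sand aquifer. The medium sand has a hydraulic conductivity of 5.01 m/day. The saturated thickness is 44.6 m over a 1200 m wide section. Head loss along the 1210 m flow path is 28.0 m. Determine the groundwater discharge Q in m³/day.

Cross-sectional area A = 1200 × 44.6 = 53520 m².
Hydraulic gradient i = Δh / L = 28.0 / 1210 = 0.02314.
Darcy's law: Q = K · A · i = 5.010 × 53520 × 0.02314 = 6205 m³/day.

6200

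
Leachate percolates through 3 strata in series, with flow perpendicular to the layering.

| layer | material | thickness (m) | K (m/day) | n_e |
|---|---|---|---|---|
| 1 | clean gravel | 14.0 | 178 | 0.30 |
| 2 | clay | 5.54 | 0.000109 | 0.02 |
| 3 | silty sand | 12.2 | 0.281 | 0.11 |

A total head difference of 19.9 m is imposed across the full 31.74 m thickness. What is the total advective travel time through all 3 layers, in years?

With flow normal to the layers, continuity requires the same specific discharge q through every layer.
Σ(b_i/K_i) = 14.0/178 + 5.54/0.000109 + 12.2/0.281 = 50869 d.
q = Δh / Σ(b_i/K_i) = 19.9 / 50869 = 0.0003912 m/day.
In each layer the seepage velocity is v_i = q/n_i, so the layer transit time is t_i = b_i·n_i / q:
  layer 1 (clean gravel): t_1 = 14.0 × 0.30 / 0.0003912 = 10736 d
  layer 2 (clay): t_2 = 5.54 × 0.02 / 0.0003912 = 283.2 d
  layer 3 (silty sand): t_3 = 12.2 × 0.11 / 0.0003912 = 3430 d
Total t = Σ t_i = 14450 days = 39.56 years.

39.6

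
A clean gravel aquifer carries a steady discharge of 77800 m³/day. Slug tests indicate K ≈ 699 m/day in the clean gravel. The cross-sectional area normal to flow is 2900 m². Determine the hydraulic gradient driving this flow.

0.0384

From Q = K·A·i, i = Q / (K·A) = 77800 / (699.0 × 2900) = 0.03838.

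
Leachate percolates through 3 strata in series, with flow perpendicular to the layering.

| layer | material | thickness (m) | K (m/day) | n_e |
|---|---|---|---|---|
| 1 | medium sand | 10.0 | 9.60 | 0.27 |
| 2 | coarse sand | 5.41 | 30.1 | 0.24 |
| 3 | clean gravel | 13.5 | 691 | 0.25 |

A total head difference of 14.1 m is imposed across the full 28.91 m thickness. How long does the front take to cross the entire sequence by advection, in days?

0.649

With flow normal to the layers, continuity requires the same specific discharge q through every layer.
Σ(b_i/K_i) = 10.0/9.60 + 5.41/30.1 + 13.5/691 = 1.241 d.
q = Δh / Σ(b_i/K_i) = 14.1 / 1.241 = 11.36 m/day.
In each layer the seepage velocity is v_i = q/n_i, so the layer transit time is t_i = b_i·n_i / q:
  layer 1 (medium sand): t_1 = 10.0 × 0.27 / 11.36 = 0.2376 d
  layer 2 (coarse sand): t_2 = 5.41 × 0.24 / 11.36 = 0.1143 d
  layer 3 (clean gravel): t_3 = 13.5 × 0.25 / 11.36 = 0.2970 d
Total t = Σ t_i = 0.6489 days.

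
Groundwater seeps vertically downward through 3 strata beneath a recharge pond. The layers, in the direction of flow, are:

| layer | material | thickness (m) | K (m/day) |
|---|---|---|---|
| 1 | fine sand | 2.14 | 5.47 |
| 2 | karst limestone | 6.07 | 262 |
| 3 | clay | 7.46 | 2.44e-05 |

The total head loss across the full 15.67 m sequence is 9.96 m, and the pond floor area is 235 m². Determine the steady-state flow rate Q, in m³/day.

Flow is perpendicular to layering, so the layers act in series and the equivalent K is the thickness-weighted harmonic mean.
Total thickness L = 2.14 + 6.07 + 7.46 = 15.67 m.
Σ(b_i/K_i) = 2.14/5.47 + 6.07/262 + 7.46/2.44e-05 = 3.057e+05 d.
K_eq = L / Σ(b_i/K_i) = 15.67 / 3.057e+05 = 5.125e-05 m/day.
Q = K_eq · A · (Δh/L) = 5.125e-05 × 235 × (9.96/15.67) = 0.007656 m³/day.

0.00766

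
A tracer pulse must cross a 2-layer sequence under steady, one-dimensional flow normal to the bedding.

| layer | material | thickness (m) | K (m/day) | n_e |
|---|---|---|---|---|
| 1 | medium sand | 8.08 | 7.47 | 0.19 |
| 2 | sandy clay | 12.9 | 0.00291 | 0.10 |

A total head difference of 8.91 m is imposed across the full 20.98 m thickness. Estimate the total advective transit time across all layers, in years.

With flow normal to the layers, continuity requires the same specific discharge q through every layer.
Σ(b_i/K_i) = 8.08/7.47 + 12.9/0.00291 = 4434 d.
q = Δh / Σ(b_i/K_i) = 8.91 / 4434 = 0.002009 m/day.
In each layer the seepage velocity is v_i = q/n_i, so the layer transit time is t_i = b_i·n_i / q:
  layer 1 (medium sand): t_1 = 8.08 × 0.19 / 0.002009 = 764.0 d
  layer 2 (sandy clay): t_2 = 12.9 × 0.10 / 0.002009 = 642.0 d
Total t = Σ t_i = 1406 days = 3.849 years.

3.85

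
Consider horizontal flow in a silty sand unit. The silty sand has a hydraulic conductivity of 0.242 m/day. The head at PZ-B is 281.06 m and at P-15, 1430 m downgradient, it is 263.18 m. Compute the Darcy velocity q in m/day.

0.00303

Hydraulic gradient i = (281.06 − 263.18) / 1430 = 17.88 / 1430 = 0.01250.
Specific discharge q = K · i = 0.2420 × 0.01250 = 0.003026 m/day.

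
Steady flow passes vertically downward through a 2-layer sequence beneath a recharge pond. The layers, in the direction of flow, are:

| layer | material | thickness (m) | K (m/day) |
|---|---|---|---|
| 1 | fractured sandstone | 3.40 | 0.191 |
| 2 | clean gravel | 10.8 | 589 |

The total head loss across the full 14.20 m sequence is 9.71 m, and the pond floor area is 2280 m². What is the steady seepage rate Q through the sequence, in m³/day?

1240

Flow is perpendicular to layering, so the layers act in series and the equivalent K is the thickness-weighted harmonic mean.
Total thickness L = 3.40 + 10.8 = 14.20 m.
Σ(b_i/K_i) = 3.40/0.191 + 10.8/589 = 17.82 d.
K_eq = L / Σ(b_i/K_i) = 14.20 / 17.82 = 0.7969 m/day.
Q = K_eq · A · (Δh/L) = 0.7969 × 2280 × (9.71/14.20) = 1242 m³/day.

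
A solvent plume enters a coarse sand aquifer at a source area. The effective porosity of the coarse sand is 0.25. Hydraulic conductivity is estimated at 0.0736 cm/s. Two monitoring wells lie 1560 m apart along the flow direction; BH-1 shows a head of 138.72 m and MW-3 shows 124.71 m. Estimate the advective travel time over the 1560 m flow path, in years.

Convert K: 0.0736 cm/s × 864 = 63.59 m/day.
Hydraulic gradient i = (138.72 − 124.71) / 1560 = 14.01 / 1560 = 0.008981.
Darcy flux q = K · i = 63.59 × 0.008981 = 0.5711 m/day.
Seepage velocity v = q / n_e = 0.5711 / 0.25 = 2.284 m/day.
Travel time t = L / v = 1560 / 2.284 = 682.9 days = 1.870 years.

1.87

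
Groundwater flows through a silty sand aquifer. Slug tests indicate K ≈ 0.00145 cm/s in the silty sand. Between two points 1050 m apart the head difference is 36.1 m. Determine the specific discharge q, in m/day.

0.0431

Convert K: 0.00145 cm/s × 864 = 1.253 m/day.
Hydraulic gradient i = Δh / L = 36.1 / 1050 = 0.03438.
Specific discharge q = K · i = 1.253 × 0.03438 = 0.04307 m/day.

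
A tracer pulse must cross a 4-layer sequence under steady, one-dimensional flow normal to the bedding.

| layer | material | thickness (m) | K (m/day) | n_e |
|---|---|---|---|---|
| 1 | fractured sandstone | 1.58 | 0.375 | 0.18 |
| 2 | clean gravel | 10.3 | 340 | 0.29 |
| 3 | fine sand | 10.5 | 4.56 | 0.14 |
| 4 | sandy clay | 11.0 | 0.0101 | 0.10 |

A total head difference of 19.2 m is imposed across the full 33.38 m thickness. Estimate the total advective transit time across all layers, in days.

333

With flow normal to the layers, continuity requires the same specific discharge q through every layer.
Σ(b_i/K_i) = 1.58/0.375 + 10.3/340 + 10.5/4.56 + 11.0/0.0101 = 1096 d.
q = Δh / Σ(b_i/K_i) = 19.2 / 1096 = 0.01752 m/day.
In each layer the seepage velocity is v_i = q/n_i, so the layer transit time is t_i = b_i·n_i / q:
  layer 1 (fractured sandstone): t_1 = 1.58 × 0.18 / 0.01752 = 16.23 d
  layer 2 (clean gravel): t_2 = 10.3 × 0.29 / 0.01752 = 170.5 d
  layer 3 (fine sand): t_3 = 10.5 × 0.14 / 0.01752 = 83.89 d
  layer 4 (sandy clay): t_4 = 11.0 × 0.10 / 0.01752 = 62.77 d
Total t = Σ t_i = 333.3 days.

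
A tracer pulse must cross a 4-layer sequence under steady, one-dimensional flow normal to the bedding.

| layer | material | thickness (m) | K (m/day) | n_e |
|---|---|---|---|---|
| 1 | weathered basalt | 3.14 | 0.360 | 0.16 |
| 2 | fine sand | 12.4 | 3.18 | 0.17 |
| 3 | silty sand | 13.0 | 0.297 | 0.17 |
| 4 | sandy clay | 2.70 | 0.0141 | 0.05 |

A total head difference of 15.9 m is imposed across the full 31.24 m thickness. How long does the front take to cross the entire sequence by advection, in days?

With flow normal to the layers, continuity requires the same specific discharge q through every layer.
Σ(b_i/K_i) = 3.14/0.360 + 12.4/3.18 + 13.0/0.297 + 2.70/0.0141 = 247.9 d.
q = Δh / Σ(b_i/K_i) = 15.9 / 247.9 = 0.06414 m/day.
In each layer the seepage velocity is v_i = q/n_i, so the layer transit time is t_i = b_i·n_i / q:
  layer 1 (weathered basalt): t_1 = 3.14 × 0.16 / 0.06414 = 7.832 d
  layer 2 (fine sand): t_2 = 12.4 × 0.17 / 0.06414 = 32.86 d
  layer 3 (silty sand): t_3 = 13.0 × 0.17 / 0.06414 = 34.45 d
  layer 4 (sandy clay): t_4 = 2.70 × 0.05 / 0.06414 = 2.105 d
Total t = Σ t_i = 77.25 days.

77.3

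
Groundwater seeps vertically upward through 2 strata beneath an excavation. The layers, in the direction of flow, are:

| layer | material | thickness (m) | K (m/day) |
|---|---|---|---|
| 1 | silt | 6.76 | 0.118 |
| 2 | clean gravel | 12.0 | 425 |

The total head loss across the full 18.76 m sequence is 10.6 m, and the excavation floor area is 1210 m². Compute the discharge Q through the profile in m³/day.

224

Flow is perpendicular to layering, so the layers act in series and the equivalent K is the thickness-weighted harmonic mean.
Total thickness L = 6.76 + 12.0 = 18.76 m.
Σ(b_i/K_i) = 6.76/0.118 + 12.0/425 = 57.32 d.
K_eq = L / Σ(b_i/K_i) = 18.76 / 57.32 = 0.3273 m/day.
Q = K_eq · A · (Δh/L) = 0.3273 × 1210 × (10.6/18.76) = 223.8 m³/day.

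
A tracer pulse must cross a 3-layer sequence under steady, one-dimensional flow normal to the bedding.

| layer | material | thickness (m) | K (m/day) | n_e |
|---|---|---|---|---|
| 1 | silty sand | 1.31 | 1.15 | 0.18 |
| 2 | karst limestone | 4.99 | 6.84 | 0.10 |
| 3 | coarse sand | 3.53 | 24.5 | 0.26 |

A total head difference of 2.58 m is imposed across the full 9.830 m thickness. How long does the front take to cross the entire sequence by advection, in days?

1.29

With flow normal to the layers, continuity requires the same specific discharge q through every layer.
Σ(b_i/K_i) = 1.31/1.15 + 4.99/6.84 + 3.53/24.5 = 2.013 d.
q = Δh / Σ(b_i/K_i) = 2.58 / 2.013 = 1.282 m/day.
In each layer the seepage velocity is v_i = q/n_i, so the layer transit time is t_i = b_i·n_i / q:
  layer 1 (silty sand): t_1 = 1.31 × 0.18 / 1.282 = 0.1840 d
  layer 2 (karst limestone): t_2 = 4.99 × 0.10 / 1.282 = 0.3893 d
  layer 3 (coarse sand): t_3 = 3.53 × 0.26 / 1.282 = 0.7160 d
Total t = Σ t_i = 1.289 days.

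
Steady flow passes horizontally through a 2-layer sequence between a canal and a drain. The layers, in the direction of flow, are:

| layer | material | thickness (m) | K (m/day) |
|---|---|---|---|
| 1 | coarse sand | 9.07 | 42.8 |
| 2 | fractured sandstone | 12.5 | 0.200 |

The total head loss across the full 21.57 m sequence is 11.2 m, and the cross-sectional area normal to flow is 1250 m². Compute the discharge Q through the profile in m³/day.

223

Flow is perpendicular to layering, so the layers act in series and the equivalent K is the thickness-weighted harmonic mean.
Total thickness L = 9.07 + 12.5 = 21.57 m.
Σ(b_i/K_i) = 9.07/42.8 + 12.5/0.200 = 62.71 d.
K_eq = L / Σ(b_i/K_i) = 21.57 / 62.71 = 0.3440 m/day.
Q = K_eq · A · (Δh/L) = 0.3440 × 1250 × (11.2/21.57) = 223.2 m³/day.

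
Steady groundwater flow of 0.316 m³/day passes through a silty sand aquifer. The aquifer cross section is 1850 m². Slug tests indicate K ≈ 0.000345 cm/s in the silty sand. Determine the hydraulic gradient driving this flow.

0.000573

Convert K: 0.000345 cm/s × 864 = 0.2981 m/day.
From Q = K·A·i, i = Q / (K·A) = 0.316 / (0.2981 × 1850) = 0.0005730.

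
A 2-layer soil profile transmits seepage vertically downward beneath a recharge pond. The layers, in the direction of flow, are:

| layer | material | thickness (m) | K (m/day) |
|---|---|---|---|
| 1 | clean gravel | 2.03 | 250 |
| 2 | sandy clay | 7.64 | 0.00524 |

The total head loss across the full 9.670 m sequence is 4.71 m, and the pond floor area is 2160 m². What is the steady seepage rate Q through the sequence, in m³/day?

Flow is perpendicular to layering, so the layers act in series and the equivalent K is the thickness-weighted harmonic mean.
Total thickness L = 2.03 + 7.64 = 9.670 m.
Σ(b_i/K_i) = 2.03/250 + 7.64/0.00524 = 1458 d.
K_eq = L / Σ(b_i/K_i) = 9.670 / 1458 = 0.006632 m/day.
Q = K_eq · A · (Δh/L) = 0.006632 × 2160 × (4.71/9.670) = 6.978 m³/day.

6.98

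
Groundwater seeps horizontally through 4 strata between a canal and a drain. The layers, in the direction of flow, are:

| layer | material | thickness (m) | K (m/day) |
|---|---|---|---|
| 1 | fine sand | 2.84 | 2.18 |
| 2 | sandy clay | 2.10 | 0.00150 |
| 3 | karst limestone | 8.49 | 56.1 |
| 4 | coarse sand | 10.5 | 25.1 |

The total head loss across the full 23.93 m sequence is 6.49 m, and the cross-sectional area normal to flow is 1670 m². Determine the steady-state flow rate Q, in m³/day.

7.73

Flow is perpendicular to layering, so the layers act in series and the equivalent K is the thickness-weighted harmonic mean.
Total thickness L = 2.84 + 2.10 + 8.49 + 10.5 = 23.93 m.
Σ(b_i/K_i) = 2.84/2.18 + 2.10/0.00150 + 8.49/56.1 + 10.5/25.1 = 1402 d.
K_eq = L / Σ(b_i/K_i) = 23.93 / 1402 = 0.01707 m/day.
Q = K_eq · A · (Δh/L) = 0.01707 × 1670 × (6.49/23.93) = 7.731 m³/day.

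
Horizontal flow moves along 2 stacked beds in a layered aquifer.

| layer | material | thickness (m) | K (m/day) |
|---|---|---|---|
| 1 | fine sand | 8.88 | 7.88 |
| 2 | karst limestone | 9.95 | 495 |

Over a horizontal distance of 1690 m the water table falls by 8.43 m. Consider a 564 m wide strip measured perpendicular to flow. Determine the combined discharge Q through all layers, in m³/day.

14100

Flow is parallel to layering, so each bed carries its own Darcy discharge and the transmissivities add.
Σ(K_i·b_i) = 7.88×8.88 + 495×9.95 = 4995 m²/day.
Hydraulic gradient i = Δh / L = 8.43 / 1690 = 0.004988.
Q = Σ(K_i·b_i) · W · i = 4995 × 564 × 0.004988 = 14053 m³/day.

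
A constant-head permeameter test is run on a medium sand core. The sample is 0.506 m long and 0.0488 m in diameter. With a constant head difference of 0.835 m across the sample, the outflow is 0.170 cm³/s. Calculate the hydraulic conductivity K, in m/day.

Cross-sectional area A = π·(d/2)² = π × (0.0488/2)² = 0.001870 m².
Convert discharge: 0.170 cm³/s = 1.700e-07 m³/s.
Darcy's law rearranged: K = Q·L / (A·Δh) = 1.700e-07 × 0.506 / (0.001870 × 0.835) = 5.508e-05 m/s = 4.759 m/day.

4.76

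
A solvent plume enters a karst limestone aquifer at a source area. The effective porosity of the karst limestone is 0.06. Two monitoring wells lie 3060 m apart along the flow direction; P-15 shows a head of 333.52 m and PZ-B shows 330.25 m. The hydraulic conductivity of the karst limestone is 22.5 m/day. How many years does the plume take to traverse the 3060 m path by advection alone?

20.9

Hydraulic gradient i = (333.52 − 330.25) / 3060 = 3.27 / 3060 = 0.001069.
Darcy flux q = K · i = 22.50 × 0.001069 = 0.02404 m/day.
Seepage velocity v = q / n_e = 0.02404 / 0.06 = 0.4007 m/day.
Travel time t = L / v = 3060 / 0.4007 = 7636 days = 20.91 years.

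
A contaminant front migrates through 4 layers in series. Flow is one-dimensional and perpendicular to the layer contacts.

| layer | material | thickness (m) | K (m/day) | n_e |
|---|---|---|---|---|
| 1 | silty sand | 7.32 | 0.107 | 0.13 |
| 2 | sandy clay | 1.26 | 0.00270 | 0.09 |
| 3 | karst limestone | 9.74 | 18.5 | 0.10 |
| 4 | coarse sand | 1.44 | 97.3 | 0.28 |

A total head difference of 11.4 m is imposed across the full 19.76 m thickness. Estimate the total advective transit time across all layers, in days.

115

With flow normal to the layers, continuity requires the same specific discharge q through every layer.
Σ(b_i/K_i) = 7.32/0.107 + 1.26/0.00270 + 9.74/18.5 + 1.44/97.3 = 535.6 d.
q = Δh / Σ(b_i/K_i) = 11.4 / 535.6 = 0.02128 m/day.
In each layer the seepage velocity is v_i = q/n_i, so the layer transit time is t_i = b_i·n_i / q:
  layer 1 (silty sand): t_1 = 7.32 × 0.13 / 0.02128 = 44.71 d
  layer 2 (sandy clay): t_2 = 1.26 × 0.09 / 0.02128 = 5.328 d
  layer 3 (karst limestone): t_3 = 9.74 × 0.10 / 0.02128 = 45.76 d
  layer 4 (coarse sand): t_4 = 1.44 × 0.28 / 0.02128 = 18.94 d
Total t = Σ t_i = 114.7 days.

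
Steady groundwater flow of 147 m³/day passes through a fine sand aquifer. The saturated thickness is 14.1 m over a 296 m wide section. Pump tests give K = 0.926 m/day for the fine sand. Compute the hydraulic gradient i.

0.0380

Cross-sectional area A = 296 × 14.1 = 4174 m².
From Q = K·A·i, i = Q / (K·A) = 147 / (0.9260 × 4174) = 0.03804.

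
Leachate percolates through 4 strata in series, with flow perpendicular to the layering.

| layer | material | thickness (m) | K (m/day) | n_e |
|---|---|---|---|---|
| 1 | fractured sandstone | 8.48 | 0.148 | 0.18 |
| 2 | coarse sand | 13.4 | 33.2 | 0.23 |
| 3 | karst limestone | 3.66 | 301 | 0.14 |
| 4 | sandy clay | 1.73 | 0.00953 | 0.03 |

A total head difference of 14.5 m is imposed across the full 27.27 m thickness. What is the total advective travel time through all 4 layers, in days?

85.3

With flow normal to the layers, continuity requires the same specific discharge q through every layer.
Σ(b_i/K_i) = 8.48/0.148 + 13.4/33.2 + 3.66/301 + 1.73/0.00953 = 239.2 d.
q = Δh / Σ(b_i/K_i) = 14.5 / 239.2 = 0.06061 m/day.
In each layer the seepage velocity is v_i = q/n_i, so the layer transit time is t_i = b_i·n_i / q:
  layer 1 (fractured sandstone): t_1 = 8.48 × 0.18 / 0.06061 = 25.19 d
  layer 2 (coarse sand): t_2 = 13.4 × 0.23 / 0.06061 = 50.85 d
  layer 3 (karst limestone): t_3 = 3.66 × 0.14 / 0.06061 = 8.454 d
  layer 4 (sandy clay): t_4 = 1.73 × 0.03 / 0.06061 = 0.8563 d
Total t = Σ t_i = 85.35 days.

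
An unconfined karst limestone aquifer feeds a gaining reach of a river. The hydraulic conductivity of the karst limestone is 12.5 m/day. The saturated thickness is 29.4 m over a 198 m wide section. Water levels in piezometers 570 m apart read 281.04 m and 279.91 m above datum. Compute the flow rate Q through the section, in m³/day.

Cross-sectional area A = 198 × 29.4 = 5821 m².
Hydraulic gradient i = (281.04 − 279.91) / 570 = 1.13 / 570 = 0.001982.
Darcy's law: Q = K · A · i = 12.50 × 5821 × 0.001982 = 144.3 m³/day.

144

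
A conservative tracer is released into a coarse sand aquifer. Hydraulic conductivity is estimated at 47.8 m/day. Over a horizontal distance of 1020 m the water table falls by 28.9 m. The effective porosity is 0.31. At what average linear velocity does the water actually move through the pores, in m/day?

Hydraulic gradient i = Δh / L = 28.9 / 1020 = 0.02833.
Darcy flux q = K · i = 47.80 × 0.02833 = 1.354 m/day.
Seepage velocity v = q / n_e = 1.354 / 0.31 = 4.369 m/day.

4.37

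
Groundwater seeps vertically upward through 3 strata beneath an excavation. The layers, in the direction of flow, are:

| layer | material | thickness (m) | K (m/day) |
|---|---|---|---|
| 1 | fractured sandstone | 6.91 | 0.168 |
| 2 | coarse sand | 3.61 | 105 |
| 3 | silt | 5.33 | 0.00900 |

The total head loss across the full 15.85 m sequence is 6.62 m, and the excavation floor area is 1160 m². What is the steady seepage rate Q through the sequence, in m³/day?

Flow is perpendicular to layering, so the layers act in series and the equivalent K is the thickness-weighted harmonic mean.
Total thickness L = 6.91 + 3.61 + 5.33 = 15.85 m.
Σ(b_i/K_i) = 6.91/0.168 + 3.61/105 + 5.33/0.00900 = 633.4 d.
K_eq = L / Σ(b_i/K_i) = 15.85 / 633.4 = 0.02502 m/day.
Q = K_eq · A · (Δh/L) = 0.02502 × 1160 × (6.62/15.85) = 12.12 m³/day.

12.1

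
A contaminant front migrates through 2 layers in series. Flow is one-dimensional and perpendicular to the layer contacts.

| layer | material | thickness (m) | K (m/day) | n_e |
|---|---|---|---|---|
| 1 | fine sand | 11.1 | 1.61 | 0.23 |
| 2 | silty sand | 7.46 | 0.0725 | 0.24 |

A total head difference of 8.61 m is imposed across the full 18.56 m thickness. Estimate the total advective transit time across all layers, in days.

With flow normal to the layers, continuity requires the same specific discharge q through every layer.
Σ(b_i/K_i) = 11.1/1.61 + 7.46/0.0725 = 109.8 d.
q = Δh / Σ(b_i/K_i) = 8.61 / 109.8 = 0.07842 m/day.
In each layer the seepage velocity is v_i = q/n_i, so the layer transit time is t_i = b_i·n_i / q:
  layer 1 (fine sand): t_1 = 11.1 × 0.23 / 0.07842 = 32.55 d
  layer 2 (silty sand): t_2 = 7.46 × 0.24 / 0.07842 = 22.83 d
Total t = Σ t_i = 55.39 days.

55.4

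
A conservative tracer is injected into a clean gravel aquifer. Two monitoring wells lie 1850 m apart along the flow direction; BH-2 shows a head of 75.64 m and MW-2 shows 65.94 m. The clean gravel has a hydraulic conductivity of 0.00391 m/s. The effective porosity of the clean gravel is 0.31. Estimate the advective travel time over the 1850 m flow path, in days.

324

Convert K: 0.00391 m/s × 86400 = 337.8 m/day.
Hydraulic gradient i = (75.64 − 65.94) / 1850 = 9.7 / 1850 = 0.005243.
Darcy flux q = K · i = 337.8 × 0.005243 = 1.771 m/day.
Seepage velocity v = q / n_e = 1.771 / 0.31 = 5.714 m/day.
Travel time t = L / v = 1850 / 5.714 = 323.8 days.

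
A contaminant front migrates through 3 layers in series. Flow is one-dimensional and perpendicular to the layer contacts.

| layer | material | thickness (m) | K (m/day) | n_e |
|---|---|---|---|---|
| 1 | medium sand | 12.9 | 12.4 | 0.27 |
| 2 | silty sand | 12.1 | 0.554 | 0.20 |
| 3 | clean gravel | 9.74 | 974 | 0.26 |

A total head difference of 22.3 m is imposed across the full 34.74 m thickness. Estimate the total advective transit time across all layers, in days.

With flow normal to the layers, continuity requires the same specific discharge q through every layer.
Σ(b_i/K_i) = 12.9/12.4 + 12.1/0.554 + 9.74/974 = 22.89 d.
q = Δh / Σ(b_i/K_i) = 22.3 / 22.89 = 0.9742 m/day.
In each layer the seepage velocity is v_i = q/n_i, so the layer transit time is t_i = b_i·n_i / q:
  layer 1 (medium sand): t_1 = 12.9 × 0.27 / 0.9742 = 3.575 d
  layer 2 (silty sand): t_2 = 12.1 × 0.20 / 0.9742 = 2.484 d
  layer 3 (clean gravel): t_3 = 9.74 × 0.26 / 0.9742 = 2.600 d
Total t = Σ t_i = 8.659 days.

8.66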